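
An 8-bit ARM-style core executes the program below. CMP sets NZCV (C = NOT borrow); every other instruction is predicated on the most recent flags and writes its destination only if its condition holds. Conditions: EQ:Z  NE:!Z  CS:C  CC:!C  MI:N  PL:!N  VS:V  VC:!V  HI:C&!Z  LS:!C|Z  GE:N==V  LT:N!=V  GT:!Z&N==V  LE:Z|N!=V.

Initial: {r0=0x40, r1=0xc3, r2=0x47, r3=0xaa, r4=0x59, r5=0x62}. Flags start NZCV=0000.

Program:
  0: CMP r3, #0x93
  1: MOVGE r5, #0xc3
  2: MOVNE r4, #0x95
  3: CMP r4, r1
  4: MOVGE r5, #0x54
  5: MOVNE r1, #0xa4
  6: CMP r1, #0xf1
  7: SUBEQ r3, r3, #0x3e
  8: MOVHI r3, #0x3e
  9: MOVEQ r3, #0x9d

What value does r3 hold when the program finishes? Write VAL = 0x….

0: ✓ CMP  NZCV=0010
1: ✓ MOVGE  r5←0xc3
2: ✓ MOVNE  r4←0x95
3: ✓ CMP  NZCV=1000
4: · MOVGE
5: ✓ MOVNE  r1←0xa4
6: ✓ CMP  NZCV=1000
7: · SUBEQ
8: · MOVHI
9: · MOVEQ

VAL = 0xaa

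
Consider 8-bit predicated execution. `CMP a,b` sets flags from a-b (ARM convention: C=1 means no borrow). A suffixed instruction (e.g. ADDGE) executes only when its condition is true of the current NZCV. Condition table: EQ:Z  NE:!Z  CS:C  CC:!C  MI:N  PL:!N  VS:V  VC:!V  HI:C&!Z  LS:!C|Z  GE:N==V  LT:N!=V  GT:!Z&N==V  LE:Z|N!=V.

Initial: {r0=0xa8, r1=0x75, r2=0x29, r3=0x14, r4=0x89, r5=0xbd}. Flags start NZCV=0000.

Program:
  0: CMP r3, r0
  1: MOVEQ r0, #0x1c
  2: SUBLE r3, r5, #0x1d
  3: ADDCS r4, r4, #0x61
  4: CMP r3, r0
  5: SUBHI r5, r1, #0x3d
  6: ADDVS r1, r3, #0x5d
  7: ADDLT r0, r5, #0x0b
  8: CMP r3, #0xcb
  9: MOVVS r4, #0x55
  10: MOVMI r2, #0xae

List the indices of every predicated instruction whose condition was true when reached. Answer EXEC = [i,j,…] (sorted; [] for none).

EXEC = []

0: ✓ CMP  NZCV=0000
1: · MOVEQ
2: · SUBLE
3: · ADDCS
4: ✓ CMP  NZCV=0000
5: · SUBHI
6: · ADDVS
7: · ADDLT
8: ✓ CMP  NZCV=0000
9: · MOVVS
10: · MOVMI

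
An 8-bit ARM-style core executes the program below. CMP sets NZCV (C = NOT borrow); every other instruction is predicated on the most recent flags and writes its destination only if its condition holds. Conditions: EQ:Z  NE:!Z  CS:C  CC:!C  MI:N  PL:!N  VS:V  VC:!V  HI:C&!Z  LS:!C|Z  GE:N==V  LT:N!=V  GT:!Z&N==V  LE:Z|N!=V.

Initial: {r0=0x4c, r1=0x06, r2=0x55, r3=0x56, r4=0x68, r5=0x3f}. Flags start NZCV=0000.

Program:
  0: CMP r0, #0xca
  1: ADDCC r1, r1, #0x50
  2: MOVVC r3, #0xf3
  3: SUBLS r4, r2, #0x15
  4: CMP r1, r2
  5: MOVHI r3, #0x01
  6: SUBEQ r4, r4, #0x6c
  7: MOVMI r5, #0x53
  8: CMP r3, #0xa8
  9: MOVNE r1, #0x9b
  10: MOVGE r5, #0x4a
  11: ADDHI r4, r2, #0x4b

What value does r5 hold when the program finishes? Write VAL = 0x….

[0] flags=1001 → (cmp)
[1] flags=1001 CC?T → r1=0x56
[2] flags=1001 VC?F → skip
[3] flags=1001 LS?T → r4=0x40
[4] flags=0010 → (cmp)
[5] flags=0010 HI?T → r3=0x01
[6] flags=0010 EQ?F → skip
[7] flags=0010 MI?F → skip
[8] flags=0000 → (cmp)
[9] flags=0000 NE?T → r1=0x9b
[10] flags=0000 GE?T → r5=0x4a
[11] flags=0000 HI?F → skip

VAL = 0x4a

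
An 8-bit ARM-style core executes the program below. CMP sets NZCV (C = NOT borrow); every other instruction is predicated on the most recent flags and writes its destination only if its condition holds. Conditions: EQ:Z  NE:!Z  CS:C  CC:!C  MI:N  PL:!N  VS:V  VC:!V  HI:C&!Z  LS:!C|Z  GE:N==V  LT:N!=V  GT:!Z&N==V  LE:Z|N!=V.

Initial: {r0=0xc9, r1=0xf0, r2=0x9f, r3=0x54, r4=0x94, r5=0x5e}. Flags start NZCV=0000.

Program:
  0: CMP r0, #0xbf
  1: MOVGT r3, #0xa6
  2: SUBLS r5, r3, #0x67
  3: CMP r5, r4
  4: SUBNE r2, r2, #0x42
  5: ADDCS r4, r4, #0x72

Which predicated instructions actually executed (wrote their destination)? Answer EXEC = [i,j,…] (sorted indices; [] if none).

0: ✓ CMP  NZCV=0010
1: ✓ MOVGT  r3←0xa6
2: · SUBLS
3: ✓ CMP  NZCV=1001
4: ✓ SUBNE  r2←0x5d
5: · ADDCS

EXEC = [1,4]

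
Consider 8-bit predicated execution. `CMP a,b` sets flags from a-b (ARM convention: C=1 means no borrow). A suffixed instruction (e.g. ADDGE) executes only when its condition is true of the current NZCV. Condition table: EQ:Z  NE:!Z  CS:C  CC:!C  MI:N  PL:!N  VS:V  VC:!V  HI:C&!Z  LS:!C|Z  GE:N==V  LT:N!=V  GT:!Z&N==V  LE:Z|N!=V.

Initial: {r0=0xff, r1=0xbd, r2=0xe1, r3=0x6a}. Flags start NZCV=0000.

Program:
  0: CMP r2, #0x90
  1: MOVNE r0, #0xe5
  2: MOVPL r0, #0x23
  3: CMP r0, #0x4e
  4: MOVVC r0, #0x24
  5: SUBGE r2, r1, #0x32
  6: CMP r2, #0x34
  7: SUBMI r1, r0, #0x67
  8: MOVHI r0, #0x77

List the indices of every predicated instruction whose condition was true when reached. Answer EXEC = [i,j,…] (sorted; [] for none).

EXEC = [1,2,4,7,8]

[0] flags=0010 → (cmp)
[1] flags=0010 NE?T → r0=0xe5
[2] flags=0010 PL?T → r0=0x23
[3] flags=1000 → (cmp)
[4] flags=1000 VC?T → r0=0x24
[5] flags=1000 GE?F → skip
[6] flags=1010 → (cmp)
[7] flags=1010 MI?T → r1=0xbd
[8] flags=1010 HI?T → r0=0x77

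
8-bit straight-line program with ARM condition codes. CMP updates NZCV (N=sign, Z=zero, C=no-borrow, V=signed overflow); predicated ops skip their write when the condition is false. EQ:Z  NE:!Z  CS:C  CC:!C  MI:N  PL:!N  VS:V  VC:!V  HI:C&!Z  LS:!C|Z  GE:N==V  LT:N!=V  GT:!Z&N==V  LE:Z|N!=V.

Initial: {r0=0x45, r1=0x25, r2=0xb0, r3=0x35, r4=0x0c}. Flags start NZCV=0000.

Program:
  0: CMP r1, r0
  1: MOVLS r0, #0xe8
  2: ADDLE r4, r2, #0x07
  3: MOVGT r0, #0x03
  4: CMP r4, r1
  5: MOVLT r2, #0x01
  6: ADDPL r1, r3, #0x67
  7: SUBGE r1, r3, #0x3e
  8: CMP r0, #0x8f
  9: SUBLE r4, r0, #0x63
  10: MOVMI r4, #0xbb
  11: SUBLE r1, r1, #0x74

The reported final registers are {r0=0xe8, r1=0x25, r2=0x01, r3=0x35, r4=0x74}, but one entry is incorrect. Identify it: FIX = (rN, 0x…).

FIX = (r4, 0xb7)

[0] flags=1000 → (cmp)
[1] flags=1000 LS?T → r0=0xe8
[2] flags=1000 LE?T → r4=0xb7
[3] flags=1000 GT?F → skip
[4] flags=1010 → (cmp)
[5] flags=1010 LT?T → r2=0x01
[6] flags=1010 PL?F → skip
[7] flags=1010 GE?F → skip
[8] flags=0010 → (cmp)
[9] flags=0010 LE?F → skip
[10] flags=0010 MI?F → skip
[11] flags=0010 LE?F → skip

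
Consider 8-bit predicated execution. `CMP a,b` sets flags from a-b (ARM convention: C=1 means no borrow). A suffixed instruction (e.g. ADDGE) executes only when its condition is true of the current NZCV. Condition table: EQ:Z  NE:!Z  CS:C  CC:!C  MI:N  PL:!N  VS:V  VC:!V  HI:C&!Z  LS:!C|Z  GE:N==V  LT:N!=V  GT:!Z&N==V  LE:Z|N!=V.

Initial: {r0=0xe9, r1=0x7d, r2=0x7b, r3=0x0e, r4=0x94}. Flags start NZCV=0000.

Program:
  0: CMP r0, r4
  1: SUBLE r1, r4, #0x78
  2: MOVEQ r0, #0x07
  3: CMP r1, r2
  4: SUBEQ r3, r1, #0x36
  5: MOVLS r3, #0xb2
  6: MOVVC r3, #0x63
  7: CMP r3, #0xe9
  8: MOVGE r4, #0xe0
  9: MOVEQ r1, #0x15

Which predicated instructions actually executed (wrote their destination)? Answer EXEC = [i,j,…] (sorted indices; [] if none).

EXEC = [6,8]

[0] flags=0010 → (cmp)
[1] flags=0010 LE?F → skip
[2] flags=0010 EQ?F → skip
[3] flags=0010 → (cmp)
[4] flags=0010 EQ?F → skip
[5] flags=0010 LS?F → skip
[6] flags=0010 VC?T → r3=0x63
[7] flags=0000 → (cmp)
[8] flags=0000 GE?T → r4=0xe0
[9] flags=0000 EQ?F → skip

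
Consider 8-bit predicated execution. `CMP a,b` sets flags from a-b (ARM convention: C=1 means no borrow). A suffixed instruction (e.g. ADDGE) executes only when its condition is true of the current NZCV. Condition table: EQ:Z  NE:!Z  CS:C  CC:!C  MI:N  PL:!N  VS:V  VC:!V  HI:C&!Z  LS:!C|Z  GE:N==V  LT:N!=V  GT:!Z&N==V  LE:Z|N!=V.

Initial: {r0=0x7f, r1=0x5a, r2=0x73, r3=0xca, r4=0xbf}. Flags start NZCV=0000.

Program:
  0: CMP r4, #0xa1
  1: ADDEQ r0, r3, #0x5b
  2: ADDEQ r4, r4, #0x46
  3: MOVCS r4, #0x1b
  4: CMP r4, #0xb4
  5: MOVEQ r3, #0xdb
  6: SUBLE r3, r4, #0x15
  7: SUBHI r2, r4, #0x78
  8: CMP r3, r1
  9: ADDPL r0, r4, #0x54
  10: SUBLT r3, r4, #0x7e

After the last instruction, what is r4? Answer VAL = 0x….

[0] flags=0010 → (cmp)
[1] flags=0010 EQ?F → skip
[2] flags=0010 EQ?F → skip
[3] flags=0010 CS?T → r4=0x1b
[4] flags=0000 → (cmp)
[5] flags=0000 EQ?F → skip
[6] flags=0000 LE?F → skip
[7] flags=0000 HI?F → skip
[8] flags=0011 → (cmp)
[9] flags=0011 PL?T → r0=0x6f
[10] flags=0011 LT?T → r3=0x9d

VAL = 0x1b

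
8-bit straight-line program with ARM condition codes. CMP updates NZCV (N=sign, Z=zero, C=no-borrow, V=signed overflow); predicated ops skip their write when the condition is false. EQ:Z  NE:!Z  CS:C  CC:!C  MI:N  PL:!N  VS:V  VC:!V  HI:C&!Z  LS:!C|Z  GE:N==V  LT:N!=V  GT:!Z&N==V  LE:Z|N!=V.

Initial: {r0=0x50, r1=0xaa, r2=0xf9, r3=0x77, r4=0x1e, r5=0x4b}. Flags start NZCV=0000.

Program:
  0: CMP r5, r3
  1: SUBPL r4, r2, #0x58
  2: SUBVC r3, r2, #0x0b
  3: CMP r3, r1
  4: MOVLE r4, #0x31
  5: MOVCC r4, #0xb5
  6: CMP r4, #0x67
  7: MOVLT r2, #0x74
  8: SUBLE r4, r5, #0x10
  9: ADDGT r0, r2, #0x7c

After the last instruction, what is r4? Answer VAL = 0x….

VAL = 0x3b

[0] flags=1000 → (cmp)
[1] flags=1000 PL?F → skip
[2] flags=1000 VC?T → r3=0xee
[3] flags=0010 → (cmp)
[4] flags=0010 LE?F → skip
[5] flags=0010 CC?F → skip
[6] flags=1000 → (cmp)
[7] flags=1000 LT?T → r2=0x74
[8] flags=1000 LE?T → r4=0x3b
[9] flags=1000 GT?F → skip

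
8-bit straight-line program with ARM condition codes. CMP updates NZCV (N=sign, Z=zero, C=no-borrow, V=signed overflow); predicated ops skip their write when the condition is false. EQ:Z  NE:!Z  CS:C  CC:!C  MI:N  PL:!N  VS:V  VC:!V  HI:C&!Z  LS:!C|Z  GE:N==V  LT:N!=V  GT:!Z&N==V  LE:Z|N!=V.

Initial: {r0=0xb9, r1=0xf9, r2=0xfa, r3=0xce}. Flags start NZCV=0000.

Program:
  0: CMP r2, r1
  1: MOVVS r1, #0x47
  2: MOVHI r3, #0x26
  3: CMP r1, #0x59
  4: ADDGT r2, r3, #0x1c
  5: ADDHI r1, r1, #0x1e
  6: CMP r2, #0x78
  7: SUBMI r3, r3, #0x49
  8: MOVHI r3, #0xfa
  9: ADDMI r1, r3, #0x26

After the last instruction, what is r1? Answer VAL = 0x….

VAL = 0x20

0: ✓ CMP  NZCV=0010
1: · MOVVS
2: ✓ MOVHI  r3←0x26
3: ✓ CMP  NZCV=1010
4: · ADDGT
5: ✓ ADDHI  r1←0x17
6: ✓ CMP  NZCV=1010
7: ✓ SUBMI  r3←0xdd
8: ✓ MOVHI  r3←0xfa
9: ✓ ADDMI  r1←0x20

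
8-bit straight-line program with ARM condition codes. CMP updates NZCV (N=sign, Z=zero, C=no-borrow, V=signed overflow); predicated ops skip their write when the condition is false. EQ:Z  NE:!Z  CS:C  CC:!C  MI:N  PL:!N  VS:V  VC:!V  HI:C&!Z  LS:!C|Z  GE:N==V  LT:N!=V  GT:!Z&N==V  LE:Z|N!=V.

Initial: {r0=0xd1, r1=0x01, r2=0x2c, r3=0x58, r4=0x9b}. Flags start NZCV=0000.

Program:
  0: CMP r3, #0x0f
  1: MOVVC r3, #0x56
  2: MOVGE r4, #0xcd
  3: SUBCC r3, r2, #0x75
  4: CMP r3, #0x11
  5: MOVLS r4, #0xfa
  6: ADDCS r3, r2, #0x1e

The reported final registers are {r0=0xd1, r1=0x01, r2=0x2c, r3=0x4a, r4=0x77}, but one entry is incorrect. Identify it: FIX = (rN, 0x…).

0: ✓ CMP  NZCV=0010
1: ✓ MOVVC  r3←0x56
2: ✓ MOVGE  r4←0xcd
3: · SUBCC
4: ✓ CMP  NZCV=0010
5: · MOVLS
6: ✓ ADDCS  r3←0x4a

FIX = (r4, 0xcd)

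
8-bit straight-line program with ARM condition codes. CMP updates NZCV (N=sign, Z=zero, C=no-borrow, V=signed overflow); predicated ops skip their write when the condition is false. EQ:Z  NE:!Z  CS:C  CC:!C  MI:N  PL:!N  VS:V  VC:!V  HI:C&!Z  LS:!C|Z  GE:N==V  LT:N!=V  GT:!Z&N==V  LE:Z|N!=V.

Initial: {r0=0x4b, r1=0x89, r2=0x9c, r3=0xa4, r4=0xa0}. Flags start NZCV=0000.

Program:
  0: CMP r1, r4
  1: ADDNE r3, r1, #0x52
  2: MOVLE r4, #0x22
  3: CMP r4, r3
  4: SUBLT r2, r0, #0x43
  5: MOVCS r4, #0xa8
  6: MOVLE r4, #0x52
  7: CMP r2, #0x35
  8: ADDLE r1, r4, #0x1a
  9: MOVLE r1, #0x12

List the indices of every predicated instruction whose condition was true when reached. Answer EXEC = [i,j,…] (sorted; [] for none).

0: ✓ CMP  NZCV=1000
1: ✓ ADDNE  r3←0xdb
2: ✓ MOVLE  r4←0x22
3: ✓ CMP  NZCV=0000
4: · SUBLT
5: · MOVCS
6: · MOVLE
7: ✓ CMP  NZCV=0011
8: ✓ ADDLE  r1←0x3c
9: ✓ MOVLE  r1←0x12

EXEC = [1,2,8,9]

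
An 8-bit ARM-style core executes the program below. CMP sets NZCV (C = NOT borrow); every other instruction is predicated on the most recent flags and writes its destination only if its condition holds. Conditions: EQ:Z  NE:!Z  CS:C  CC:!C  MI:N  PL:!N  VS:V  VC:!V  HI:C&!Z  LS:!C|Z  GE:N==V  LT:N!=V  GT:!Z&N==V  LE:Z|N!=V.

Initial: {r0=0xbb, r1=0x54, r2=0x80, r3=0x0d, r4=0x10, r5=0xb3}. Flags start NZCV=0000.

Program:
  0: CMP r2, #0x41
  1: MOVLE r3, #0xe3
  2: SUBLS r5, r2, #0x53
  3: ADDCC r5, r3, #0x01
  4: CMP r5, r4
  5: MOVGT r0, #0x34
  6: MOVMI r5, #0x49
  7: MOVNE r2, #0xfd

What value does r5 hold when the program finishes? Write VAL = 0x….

0: ✓ CMP  NZCV=0011
1: ✓ MOVLE  r3←0xe3
2: · SUBLS
3: · ADDCC
4: ✓ CMP  NZCV=1010
5: · MOVGT
6: ✓ MOVMI  r5←0x49
7: ✓ MOVNE  r2←0xfd

VAL = 0x49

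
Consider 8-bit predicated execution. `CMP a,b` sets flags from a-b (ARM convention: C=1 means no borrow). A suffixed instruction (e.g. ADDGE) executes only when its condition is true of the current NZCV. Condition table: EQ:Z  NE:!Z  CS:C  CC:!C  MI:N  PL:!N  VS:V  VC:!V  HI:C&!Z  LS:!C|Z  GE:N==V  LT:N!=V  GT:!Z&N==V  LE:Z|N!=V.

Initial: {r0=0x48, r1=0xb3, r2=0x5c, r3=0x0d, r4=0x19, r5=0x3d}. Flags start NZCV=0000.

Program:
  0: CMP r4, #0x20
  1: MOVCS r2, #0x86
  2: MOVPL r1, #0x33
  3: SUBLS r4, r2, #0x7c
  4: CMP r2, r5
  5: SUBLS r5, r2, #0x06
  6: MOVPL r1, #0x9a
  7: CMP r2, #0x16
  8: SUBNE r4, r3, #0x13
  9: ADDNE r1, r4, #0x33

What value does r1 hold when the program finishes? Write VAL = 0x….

[0] flags=1000 → (cmp)
[1] flags=1000 CS?F → skip
[2] flags=1000 PL?F → skip
[3] flags=1000 LS?T → r4=0xe0
[4] flags=0010 → (cmp)
[5] flags=0010 LS?F → skip
[6] flags=0010 PL?T → r1=0x9a
[7] flags=0010 → (cmp)
[8] flags=0010 NE?T → r4=0xfa
[9] flags=0010 NE?T → r1=0x2d

VAL = 0x2d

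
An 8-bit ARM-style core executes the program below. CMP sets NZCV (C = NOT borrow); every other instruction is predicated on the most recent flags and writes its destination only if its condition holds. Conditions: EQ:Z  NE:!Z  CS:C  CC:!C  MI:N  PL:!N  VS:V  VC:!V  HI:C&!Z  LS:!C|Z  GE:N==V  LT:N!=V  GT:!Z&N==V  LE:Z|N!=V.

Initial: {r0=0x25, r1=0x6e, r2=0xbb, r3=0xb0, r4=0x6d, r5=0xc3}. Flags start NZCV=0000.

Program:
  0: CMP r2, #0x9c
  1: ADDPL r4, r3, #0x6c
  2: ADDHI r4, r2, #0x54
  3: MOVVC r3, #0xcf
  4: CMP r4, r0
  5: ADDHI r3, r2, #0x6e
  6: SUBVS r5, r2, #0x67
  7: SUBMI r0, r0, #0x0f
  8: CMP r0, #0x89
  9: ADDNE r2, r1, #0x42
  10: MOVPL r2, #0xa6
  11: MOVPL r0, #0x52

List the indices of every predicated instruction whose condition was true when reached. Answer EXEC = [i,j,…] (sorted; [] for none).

EXEC = [1,2,3,7,9]

0: ✓ CMP  NZCV=0010
1: ✓ ADDPL  r4←0x1c
2: ✓ ADDHI  r4←0x0f
3: ✓ MOVVC  r3←0xcf
4: ✓ CMP  NZCV=1000
5: · ADDHI
6: · SUBVS
7: ✓ SUBMI  r0←0x16
8: ✓ CMP  NZCV=1001
9: ✓ ADDNE  r2←0xb0
10: · MOVPL
11: · MOVPL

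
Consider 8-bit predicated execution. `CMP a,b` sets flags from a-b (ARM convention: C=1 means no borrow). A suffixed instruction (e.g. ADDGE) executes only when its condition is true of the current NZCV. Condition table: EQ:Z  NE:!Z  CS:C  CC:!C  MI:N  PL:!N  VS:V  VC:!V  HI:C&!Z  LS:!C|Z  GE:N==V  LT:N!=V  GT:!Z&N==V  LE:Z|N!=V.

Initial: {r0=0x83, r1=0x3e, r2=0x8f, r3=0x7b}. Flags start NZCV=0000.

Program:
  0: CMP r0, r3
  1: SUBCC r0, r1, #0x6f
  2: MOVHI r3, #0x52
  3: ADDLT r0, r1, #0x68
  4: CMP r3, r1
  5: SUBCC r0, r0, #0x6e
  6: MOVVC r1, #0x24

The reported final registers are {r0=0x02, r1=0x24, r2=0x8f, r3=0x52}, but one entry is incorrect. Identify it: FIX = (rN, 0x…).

[0] flags=0011 → (cmp)
[1] flags=0011 CC?F → skip
[2] flags=0011 HI?T → r3=0x52
[3] flags=0011 LT?T → r0=0xa6
[4] flags=0010 → (cmp)
[5] flags=0010 CC?F → skip
[6] flags=0010 VC?T → r1=0x24

FIX = (r0, 0xa6)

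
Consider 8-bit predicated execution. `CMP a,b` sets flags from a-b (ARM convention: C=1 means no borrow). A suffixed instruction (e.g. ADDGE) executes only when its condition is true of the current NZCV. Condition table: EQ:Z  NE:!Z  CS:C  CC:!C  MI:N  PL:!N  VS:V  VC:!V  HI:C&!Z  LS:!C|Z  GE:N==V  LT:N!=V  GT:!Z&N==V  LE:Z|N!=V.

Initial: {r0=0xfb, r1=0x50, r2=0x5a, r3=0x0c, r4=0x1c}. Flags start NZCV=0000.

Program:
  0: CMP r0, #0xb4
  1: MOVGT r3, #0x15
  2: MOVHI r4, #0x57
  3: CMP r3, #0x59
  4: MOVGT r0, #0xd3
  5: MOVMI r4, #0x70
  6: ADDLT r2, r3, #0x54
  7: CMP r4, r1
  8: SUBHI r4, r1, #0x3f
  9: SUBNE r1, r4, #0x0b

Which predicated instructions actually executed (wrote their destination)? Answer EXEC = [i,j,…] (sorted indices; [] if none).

[0] flags=0010 → (cmp)
[1] flags=0010 GT?T → r3=0x15
[2] flags=0010 HI?T → r4=0x57
[3] flags=1000 → (cmp)
[4] flags=1000 GT?F → skip
[5] flags=1000 MI?T → r4=0x70
[6] flags=1000 LT?T → r2=0x69
[7] flags=0010 → (cmp)
[8] flags=0010 HI?T → r4=0x11
[9] flags=0010 NE?T → r1=0x06

EXEC = [1,2,5,6,8,9]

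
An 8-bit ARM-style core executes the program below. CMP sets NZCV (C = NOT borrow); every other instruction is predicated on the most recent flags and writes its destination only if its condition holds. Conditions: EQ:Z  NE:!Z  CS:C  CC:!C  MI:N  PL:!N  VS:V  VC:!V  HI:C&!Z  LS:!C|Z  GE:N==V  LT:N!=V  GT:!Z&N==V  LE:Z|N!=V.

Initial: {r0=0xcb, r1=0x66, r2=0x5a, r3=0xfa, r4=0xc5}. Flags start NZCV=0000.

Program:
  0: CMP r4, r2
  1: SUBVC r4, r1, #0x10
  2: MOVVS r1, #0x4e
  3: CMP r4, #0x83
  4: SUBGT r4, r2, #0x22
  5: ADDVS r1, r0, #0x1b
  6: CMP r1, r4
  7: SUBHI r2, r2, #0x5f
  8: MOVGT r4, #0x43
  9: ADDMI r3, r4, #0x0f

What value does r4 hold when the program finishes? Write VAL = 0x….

0: ✓ CMP  NZCV=0011
1: · SUBVC
2: ✓ MOVVS  r1←0x4e
3: ✓ CMP  NZCV=0010
4: ✓ SUBGT  r4←0x38
5: · ADDVS
6: ✓ CMP  NZCV=0010
7: ✓ SUBHI  r2←0xfb
8: ✓ MOVGT  r4←0x43
9: · ADDMI

VAL = 0x43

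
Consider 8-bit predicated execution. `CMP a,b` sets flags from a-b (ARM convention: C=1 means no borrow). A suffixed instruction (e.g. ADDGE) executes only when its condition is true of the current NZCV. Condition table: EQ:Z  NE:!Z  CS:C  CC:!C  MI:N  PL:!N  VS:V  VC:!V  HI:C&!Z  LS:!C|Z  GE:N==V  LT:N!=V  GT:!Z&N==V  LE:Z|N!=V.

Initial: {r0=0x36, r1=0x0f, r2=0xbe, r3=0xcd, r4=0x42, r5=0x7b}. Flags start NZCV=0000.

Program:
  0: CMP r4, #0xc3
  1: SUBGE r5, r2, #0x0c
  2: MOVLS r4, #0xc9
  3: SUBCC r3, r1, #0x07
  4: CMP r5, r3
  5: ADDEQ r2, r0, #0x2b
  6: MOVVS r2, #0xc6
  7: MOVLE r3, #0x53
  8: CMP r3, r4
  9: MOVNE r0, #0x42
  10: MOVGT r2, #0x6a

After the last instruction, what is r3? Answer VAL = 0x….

VAL = 0x53

0: ✓ CMP  NZCV=0000
1: ✓ SUBGE  r5←0xb2
2: ✓ MOVLS  r4←0xc9
3: ✓ SUBCC  r3←0x08
4: ✓ CMP  NZCV=1010
5: · ADDEQ
6: · MOVVS
7: ✓ MOVLE  r3←0x53
8: ✓ CMP  NZCV=1001
9: ✓ MOVNE  r0←0x42
10: ✓ MOVGT  r2←0x6a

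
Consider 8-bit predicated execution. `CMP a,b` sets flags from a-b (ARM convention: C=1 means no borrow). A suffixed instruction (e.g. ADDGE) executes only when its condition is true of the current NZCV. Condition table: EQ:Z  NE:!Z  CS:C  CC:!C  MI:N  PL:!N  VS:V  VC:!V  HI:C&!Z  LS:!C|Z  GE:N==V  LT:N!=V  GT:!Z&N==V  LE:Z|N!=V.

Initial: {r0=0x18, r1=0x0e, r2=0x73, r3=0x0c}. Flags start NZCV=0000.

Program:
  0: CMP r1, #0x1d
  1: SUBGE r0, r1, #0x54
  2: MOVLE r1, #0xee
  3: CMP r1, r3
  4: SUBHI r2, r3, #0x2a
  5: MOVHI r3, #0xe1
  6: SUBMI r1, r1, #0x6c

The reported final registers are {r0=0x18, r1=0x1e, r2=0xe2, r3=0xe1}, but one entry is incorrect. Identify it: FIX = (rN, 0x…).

FIX = (r1, 0x82)

0: ✓ CMP  NZCV=1000
1: · SUBGE
2: ✓ MOVLE  r1←0xee
3: ✓ CMP  NZCV=1010
4: ✓ SUBHI  r2←0xe2
5: ✓ MOVHI  r3←0xe1
6: ✓ SUBMI  r1←0x82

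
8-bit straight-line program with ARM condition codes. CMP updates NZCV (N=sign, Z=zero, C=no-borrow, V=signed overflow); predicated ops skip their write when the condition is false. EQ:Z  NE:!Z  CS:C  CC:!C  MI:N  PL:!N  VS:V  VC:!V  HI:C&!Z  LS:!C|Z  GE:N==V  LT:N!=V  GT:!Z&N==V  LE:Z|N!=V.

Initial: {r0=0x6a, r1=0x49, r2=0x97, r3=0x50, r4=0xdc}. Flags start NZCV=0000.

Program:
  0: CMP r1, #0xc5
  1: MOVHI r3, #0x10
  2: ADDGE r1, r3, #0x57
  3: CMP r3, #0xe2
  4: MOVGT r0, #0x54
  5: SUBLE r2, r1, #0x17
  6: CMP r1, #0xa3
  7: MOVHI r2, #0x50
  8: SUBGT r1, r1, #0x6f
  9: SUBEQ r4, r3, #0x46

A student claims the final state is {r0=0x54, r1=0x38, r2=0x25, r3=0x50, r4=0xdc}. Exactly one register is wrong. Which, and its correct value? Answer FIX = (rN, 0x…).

FIX = (r2, 0x50)

0: ✓ CMP  NZCV=1001
1: · MOVHI
2: ✓ ADDGE  r1←0xa7
3: ✓ CMP  NZCV=0000
4: ✓ MOVGT  r0←0x54
5: · SUBLE
6: ✓ CMP  NZCV=0010
7: ✓ MOVHI  r2←0x50
8: ✓ SUBGT  r1←0x38
9: · SUBEQ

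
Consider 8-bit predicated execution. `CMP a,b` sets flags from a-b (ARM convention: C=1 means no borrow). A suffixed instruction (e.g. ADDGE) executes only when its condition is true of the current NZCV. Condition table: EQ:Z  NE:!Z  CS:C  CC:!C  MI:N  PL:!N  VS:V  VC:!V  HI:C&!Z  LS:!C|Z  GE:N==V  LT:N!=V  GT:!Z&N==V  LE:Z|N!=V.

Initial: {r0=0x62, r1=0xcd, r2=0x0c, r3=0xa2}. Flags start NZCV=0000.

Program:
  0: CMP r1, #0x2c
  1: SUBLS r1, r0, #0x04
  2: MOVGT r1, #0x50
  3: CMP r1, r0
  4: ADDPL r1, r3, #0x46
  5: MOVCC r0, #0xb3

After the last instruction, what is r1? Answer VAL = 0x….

[0] flags=1010 → (cmp)
[1] flags=1010 LS?F → skip
[2] flags=1010 GT?F → skip
[3] flags=0011 → (cmp)
[4] flags=0011 PL?T → r1=0xe8
[5] flags=0011 CC?F → skip

VAL = 0xe8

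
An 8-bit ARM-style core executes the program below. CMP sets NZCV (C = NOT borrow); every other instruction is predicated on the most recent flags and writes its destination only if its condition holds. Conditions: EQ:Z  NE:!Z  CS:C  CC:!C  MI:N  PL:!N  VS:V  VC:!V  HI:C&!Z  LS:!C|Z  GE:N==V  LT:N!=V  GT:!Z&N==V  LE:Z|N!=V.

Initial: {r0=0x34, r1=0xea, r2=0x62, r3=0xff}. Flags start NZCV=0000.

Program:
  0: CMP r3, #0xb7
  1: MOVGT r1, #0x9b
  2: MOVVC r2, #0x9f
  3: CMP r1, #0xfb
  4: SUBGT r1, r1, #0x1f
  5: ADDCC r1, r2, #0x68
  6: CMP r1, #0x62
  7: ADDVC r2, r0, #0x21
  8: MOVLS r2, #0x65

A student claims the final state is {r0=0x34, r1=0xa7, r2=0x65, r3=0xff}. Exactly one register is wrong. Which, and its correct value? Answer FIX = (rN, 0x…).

[0] flags=0010 → (cmp)
[1] flags=0010 GT?T → r1=0x9b
[2] flags=0010 VC?T → r2=0x9f
[3] flags=1000 → (cmp)
[4] flags=1000 GT?F → skip
[5] flags=1000 CC?T → r1=0x07
[6] flags=1000 → (cmp)
[7] flags=1000 VC?T → r2=0x55
[8] flags=1000 LS?T → r2=0x65

FIX = (r1, 0x07)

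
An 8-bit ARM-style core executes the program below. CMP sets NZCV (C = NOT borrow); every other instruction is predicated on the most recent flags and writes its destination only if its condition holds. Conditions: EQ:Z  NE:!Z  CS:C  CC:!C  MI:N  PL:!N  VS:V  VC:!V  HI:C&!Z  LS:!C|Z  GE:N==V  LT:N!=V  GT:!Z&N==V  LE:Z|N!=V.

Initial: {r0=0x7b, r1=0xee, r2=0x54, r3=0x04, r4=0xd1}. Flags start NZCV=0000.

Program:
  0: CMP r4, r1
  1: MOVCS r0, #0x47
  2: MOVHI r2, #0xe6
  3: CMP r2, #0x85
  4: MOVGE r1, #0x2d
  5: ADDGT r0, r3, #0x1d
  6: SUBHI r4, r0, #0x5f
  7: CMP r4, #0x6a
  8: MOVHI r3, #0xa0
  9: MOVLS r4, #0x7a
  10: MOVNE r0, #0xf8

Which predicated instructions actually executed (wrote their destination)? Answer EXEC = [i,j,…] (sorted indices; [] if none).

[0] flags=1000 → (cmp)
[1] flags=1000 CS?F → skip
[2] flags=1000 HI?F → skip
[3] flags=1001 → (cmp)
[4] flags=1001 GE?T → r1=0x2d
[5] flags=1001 GT?T → r0=0x21
[6] flags=1001 HI?F → skip
[7] flags=0011 → (cmp)
[8] flags=0011 HI?T → r3=0xa0
[9] flags=0011 LS?F → skip
[10] flags=0011 NE?T → r0=0xf8

EXEC = [4,5,8,10]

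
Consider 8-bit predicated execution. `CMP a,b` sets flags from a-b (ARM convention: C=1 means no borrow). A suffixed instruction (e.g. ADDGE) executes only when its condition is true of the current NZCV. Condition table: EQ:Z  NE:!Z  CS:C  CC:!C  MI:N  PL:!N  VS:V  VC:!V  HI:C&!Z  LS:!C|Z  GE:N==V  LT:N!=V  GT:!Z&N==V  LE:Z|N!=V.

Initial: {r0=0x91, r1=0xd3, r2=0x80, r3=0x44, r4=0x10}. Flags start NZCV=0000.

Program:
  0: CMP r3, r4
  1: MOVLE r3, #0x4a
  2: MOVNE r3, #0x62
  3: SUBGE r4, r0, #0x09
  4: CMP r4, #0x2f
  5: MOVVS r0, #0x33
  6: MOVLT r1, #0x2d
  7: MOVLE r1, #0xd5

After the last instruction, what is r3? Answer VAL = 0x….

0: ✓ CMP  NZCV=0010
1: · MOVLE
2: ✓ MOVNE  r3←0x62
3: ✓ SUBGE  r4←0x88
4: ✓ CMP  NZCV=0011
5: ✓ MOVVS  r0←0x33
6: ✓ MOVLT  r1←0x2d
7: ✓ MOVLE  r1←0xd5

VAL = 0x62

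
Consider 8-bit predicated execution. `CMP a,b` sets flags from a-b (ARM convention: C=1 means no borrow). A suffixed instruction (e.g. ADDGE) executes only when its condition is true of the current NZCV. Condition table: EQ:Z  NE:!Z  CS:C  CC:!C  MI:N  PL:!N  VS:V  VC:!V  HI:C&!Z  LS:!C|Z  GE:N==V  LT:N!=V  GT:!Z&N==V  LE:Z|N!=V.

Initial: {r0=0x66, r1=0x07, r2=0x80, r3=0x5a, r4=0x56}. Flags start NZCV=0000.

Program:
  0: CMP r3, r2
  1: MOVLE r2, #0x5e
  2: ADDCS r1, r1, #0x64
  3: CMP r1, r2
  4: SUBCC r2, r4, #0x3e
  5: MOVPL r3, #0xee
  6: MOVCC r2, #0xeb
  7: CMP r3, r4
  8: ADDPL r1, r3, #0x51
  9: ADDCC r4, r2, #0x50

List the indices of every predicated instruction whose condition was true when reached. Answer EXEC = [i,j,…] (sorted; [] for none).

EXEC = [4,6,8]

[0] flags=1001 → (cmp)
[1] flags=1001 LE?F → skip
[2] flags=1001 CS?F → skip
[3] flags=1001 → (cmp)
[4] flags=1001 CC?T → r2=0x18
[5] flags=1001 PL?F → skip
[6] flags=1001 CC?T → r2=0xeb
[7] flags=0010 → (cmp)
[8] flags=0010 PL?T → r1=0xab
[9] flags=0010 CC?F → skip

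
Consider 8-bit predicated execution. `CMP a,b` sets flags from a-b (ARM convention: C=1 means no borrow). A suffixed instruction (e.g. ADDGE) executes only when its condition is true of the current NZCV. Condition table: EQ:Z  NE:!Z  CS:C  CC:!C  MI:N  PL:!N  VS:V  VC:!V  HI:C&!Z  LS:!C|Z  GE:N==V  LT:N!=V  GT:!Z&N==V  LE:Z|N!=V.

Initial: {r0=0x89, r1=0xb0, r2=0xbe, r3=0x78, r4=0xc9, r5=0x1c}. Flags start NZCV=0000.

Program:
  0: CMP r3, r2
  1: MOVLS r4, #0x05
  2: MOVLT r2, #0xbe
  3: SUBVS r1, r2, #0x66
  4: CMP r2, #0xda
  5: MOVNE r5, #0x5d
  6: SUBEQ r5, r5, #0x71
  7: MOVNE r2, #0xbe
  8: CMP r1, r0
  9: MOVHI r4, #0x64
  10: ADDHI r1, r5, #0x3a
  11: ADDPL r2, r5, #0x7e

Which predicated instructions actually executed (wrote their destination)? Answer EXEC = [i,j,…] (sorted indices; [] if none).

EXEC = [1,3,5,7]

0: ✓ CMP  NZCV=1001
1: ✓ MOVLS  r4←0x05
2: · MOVLT
3: ✓ SUBVS  r1←0x58
4: ✓ CMP  NZCV=1000
5: ✓ MOVNE  r5←0x5d
6: · SUBEQ
7: ✓ MOVNE  r2←0xbe
8: ✓ CMP  NZCV=1001
9: · MOVHI
10: · ADDHI
11: · ADDPL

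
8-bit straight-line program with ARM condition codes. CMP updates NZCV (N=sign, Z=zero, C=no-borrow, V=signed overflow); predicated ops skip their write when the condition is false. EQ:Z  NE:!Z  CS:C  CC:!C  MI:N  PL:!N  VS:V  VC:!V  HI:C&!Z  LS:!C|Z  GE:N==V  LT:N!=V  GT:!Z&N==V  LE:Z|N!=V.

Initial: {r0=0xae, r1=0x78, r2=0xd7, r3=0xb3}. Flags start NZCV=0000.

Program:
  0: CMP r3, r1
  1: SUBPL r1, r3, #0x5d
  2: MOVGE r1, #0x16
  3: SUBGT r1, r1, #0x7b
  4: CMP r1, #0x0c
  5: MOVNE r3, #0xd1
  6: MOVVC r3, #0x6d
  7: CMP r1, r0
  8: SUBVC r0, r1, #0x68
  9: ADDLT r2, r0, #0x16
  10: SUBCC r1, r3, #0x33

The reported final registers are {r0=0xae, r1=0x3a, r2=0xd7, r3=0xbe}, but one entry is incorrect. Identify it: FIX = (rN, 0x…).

FIX = (r3, 0x6d)

0: ✓ CMP  NZCV=0011
1: ✓ SUBPL  r1←0x56
2: · MOVGE
3: · SUBGT
4: ✓ CMP  NZCV=0010
5: ✓ MOVNE  r3←0xd1
6: ✓ MOVVC  r3←0x6d
7: ✓ CMP  NZCV=1001
8: · SUBVC
9: · ADDLT
10: ✓ SUBCC  r1←0x3a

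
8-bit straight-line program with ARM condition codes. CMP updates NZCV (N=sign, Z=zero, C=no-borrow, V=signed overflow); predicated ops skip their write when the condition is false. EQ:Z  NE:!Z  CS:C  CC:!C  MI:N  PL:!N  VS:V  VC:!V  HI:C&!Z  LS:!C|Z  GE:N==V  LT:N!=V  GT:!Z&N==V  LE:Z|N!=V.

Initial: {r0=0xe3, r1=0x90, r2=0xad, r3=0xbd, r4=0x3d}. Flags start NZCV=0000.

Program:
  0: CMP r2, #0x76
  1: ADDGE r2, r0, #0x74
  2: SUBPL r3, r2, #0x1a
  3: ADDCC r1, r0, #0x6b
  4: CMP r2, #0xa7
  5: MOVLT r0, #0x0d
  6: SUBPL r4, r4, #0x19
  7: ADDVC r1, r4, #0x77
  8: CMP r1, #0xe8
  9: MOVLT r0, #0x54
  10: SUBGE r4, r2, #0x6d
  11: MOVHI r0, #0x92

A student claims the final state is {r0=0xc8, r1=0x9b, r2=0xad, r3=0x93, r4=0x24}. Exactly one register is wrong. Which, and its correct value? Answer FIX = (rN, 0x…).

[0] flags=0011 → (cmp)
[1] flags=0011 GE?F → skip
[2] flags=0011 PL?T → r3=0x93
[3] flags=0011 CC?F → skip
[4] flags=0010 → (cmp)
[5] flags=0010 LT?F → skip
[6] flags=0010 PL?T → r4=0x24
[7] flags=0010 VC?T → r1=0x9b
[8] flags=1000 → (cmp)
[9] flags=1000 LT?T → r0=0x54
[10] flags=1000 GE?F → skip
[11] flags=1000 HI?F → skip

FIX = (r0, 0x54)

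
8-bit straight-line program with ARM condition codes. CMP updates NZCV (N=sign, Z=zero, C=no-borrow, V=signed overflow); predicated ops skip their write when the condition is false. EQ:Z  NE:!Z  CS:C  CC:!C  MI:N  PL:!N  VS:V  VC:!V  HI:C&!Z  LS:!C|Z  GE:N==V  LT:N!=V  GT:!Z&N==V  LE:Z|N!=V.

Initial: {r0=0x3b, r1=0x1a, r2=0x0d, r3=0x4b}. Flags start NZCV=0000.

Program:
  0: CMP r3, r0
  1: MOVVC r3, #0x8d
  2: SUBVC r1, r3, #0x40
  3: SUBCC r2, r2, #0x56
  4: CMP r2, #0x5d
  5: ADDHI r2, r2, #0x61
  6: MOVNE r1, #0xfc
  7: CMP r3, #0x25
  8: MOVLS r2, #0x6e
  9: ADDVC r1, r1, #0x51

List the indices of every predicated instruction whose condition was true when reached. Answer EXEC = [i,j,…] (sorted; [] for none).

EXEC = [1,2,6]

[0] flags=0010 → (cmp)
[1] flags=0010 VC?T → r3=0x8d
[2] flags=0010 VC?T → r1=0x4d
[3] flags=0010 CC?F → skip
[4] flags=1000 → (cmp)
[5] flags=1000 HI?F → skip
[6] flags=1000 NE?T → r1=0xfc
[7] flags=0011 → (cmp)
[8] flags=0011 LS?F → skip
[9] flags=0011 VC?F → skip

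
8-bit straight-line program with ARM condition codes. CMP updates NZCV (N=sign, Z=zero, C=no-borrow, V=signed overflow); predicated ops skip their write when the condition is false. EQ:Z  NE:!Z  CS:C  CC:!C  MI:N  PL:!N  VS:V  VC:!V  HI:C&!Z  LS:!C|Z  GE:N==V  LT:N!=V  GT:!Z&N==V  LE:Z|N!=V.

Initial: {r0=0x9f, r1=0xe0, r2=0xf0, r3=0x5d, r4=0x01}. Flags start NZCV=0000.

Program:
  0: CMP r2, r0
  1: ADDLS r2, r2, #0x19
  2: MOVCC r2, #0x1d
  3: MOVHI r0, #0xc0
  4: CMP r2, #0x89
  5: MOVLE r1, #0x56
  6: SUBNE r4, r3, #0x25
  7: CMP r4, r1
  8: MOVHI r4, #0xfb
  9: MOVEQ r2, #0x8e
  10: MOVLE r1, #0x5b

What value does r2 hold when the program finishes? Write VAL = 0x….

VAL = 0xf0

[0] flags=0010 → (cmp)
[1] flags=0010 LS?F → skip
[2] flags=0010 CC?F → skip
[3] flags=0010 HI?T → r0=0xc0
[4] flags=0010 → (cmp)
[5] flags=0010 LE?F → skip
[6] flags=0010 NE?T → r4=0x38
[7] flags=0000 → (cmp)
[8] flags=0000 HI?F → skip
[9] flags=0000 EQ?F → skip
[10] flags=0000 LE?F → skip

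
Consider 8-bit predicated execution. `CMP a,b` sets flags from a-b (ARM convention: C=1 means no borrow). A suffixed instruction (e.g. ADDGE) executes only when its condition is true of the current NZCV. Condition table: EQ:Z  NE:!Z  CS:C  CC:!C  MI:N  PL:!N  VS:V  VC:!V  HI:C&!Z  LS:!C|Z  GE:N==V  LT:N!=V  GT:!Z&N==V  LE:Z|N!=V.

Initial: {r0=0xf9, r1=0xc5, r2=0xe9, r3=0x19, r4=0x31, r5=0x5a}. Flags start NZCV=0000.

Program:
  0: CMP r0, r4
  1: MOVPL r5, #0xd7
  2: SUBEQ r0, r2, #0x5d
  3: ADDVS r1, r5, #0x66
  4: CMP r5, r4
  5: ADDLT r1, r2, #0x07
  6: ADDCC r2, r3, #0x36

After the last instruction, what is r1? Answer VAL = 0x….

0: ✓ CMP  NZCV=1010
1: · MOVPL
2: · SUBEQ
3: · ADDVS
4: ✓ CMP  NZCV=0010
5: · ADDLT
6: · ADDCC

VAL = 0xc5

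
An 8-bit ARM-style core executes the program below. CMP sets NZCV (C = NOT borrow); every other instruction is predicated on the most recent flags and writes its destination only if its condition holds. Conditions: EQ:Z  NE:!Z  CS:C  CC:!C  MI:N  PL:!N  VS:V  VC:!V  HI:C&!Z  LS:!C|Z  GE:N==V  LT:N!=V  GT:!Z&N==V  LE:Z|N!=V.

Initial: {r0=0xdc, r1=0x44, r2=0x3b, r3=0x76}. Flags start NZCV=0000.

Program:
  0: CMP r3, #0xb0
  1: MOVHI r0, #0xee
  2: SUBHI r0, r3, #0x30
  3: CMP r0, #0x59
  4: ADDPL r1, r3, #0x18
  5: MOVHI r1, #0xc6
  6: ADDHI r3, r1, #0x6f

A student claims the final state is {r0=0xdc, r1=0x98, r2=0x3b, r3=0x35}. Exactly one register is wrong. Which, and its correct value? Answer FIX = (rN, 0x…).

FIX = (r1, 0xc6)

[0] flags=1001 → (cmp)
[1] flags=1001 HI?F → skip
[2] flags=1001 HI?F → skip
[3] flags=1010 → (cmp)
[4] flags=1010 PL?F → skip
[5] flags=1010 HI?T → r1=0xc6
[6] flags=1010 HI?T → r3=0x35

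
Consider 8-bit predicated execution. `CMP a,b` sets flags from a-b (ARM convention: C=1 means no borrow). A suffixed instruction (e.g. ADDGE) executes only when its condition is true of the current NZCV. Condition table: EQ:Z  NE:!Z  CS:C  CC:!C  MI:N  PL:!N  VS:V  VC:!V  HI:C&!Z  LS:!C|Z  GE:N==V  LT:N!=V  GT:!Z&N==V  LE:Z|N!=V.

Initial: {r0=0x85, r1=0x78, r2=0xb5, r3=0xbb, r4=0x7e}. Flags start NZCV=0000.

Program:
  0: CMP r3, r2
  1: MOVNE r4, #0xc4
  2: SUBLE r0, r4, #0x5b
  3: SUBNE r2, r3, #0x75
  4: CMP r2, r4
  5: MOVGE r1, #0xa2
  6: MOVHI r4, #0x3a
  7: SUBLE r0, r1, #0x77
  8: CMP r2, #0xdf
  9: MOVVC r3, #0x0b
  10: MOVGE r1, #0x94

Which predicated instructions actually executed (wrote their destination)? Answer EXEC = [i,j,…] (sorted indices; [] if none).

[0] flags=0010 → (cmp)
[1] flags=0010 NE?T → r4=0xc4
[2] flags=0010 LE?F → skip
[3] flags=0010 NE?T → r2=0x46
[4] flags=1001 → (cmp)
[5] flags=1001 GE?T → r1=0xa2
[6] flags=1001 HI?F → skip
[7] flags=1001 LE?F → skip
[8] flags=0000 → (cmp)
[9] flags=0000 VC?T → r3=0x0b
[10] flags=0000 GE?T → r1=0x94

EXEC = [1,3,5,9,10]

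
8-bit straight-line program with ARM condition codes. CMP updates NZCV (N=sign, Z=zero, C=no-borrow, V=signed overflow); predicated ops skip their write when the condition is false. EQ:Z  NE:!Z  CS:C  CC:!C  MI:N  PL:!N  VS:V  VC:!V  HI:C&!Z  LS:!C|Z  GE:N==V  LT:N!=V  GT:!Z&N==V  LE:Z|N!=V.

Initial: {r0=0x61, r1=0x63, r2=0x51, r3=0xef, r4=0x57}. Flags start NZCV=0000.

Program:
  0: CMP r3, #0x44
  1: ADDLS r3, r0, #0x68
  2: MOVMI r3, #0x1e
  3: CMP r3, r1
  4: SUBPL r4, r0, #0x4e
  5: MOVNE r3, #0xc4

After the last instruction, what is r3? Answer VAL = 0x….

[0] flags=1010 → (cmp)
[1] flags=1010 LS?F → skip
[2] flags=1010 MI?T → r3=0x1e
[3] flags=1000 → (cmp)
[4] flags=1000 PL?F → skip
[5] flags=1000 NE?T → r3=0xc4

VAL = 0xc4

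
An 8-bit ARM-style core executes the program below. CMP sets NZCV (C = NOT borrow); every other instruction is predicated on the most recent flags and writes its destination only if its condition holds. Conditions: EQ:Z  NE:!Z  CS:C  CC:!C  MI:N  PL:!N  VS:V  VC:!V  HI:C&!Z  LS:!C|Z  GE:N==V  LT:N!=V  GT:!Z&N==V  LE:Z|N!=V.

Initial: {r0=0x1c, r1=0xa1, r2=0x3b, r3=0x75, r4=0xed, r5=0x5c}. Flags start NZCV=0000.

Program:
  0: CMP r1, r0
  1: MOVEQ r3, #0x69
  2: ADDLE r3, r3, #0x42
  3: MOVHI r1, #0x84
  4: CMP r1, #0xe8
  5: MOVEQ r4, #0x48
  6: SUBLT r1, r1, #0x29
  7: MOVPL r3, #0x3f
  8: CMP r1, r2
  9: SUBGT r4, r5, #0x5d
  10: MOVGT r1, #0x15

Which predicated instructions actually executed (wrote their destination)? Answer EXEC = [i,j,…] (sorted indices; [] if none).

0: ✓ CMP  NZCV=1010
1: · MOVEQ
2: ✓ ADDLE  r3←0xb7
3: ✓ MOVHI  r1←0x84
4: ✓ CMP  NZCV=1000
5: · MOVEQ
6: ✓ SUBLT  r1←0x5b
7: · MOVPL
8: ✓ CMP  NZCV=0010
9: ✓ SUBGT  r4←0xff
10: ✓ MOVGT  r1←0x15

EXEC = [2,3,6,9,10]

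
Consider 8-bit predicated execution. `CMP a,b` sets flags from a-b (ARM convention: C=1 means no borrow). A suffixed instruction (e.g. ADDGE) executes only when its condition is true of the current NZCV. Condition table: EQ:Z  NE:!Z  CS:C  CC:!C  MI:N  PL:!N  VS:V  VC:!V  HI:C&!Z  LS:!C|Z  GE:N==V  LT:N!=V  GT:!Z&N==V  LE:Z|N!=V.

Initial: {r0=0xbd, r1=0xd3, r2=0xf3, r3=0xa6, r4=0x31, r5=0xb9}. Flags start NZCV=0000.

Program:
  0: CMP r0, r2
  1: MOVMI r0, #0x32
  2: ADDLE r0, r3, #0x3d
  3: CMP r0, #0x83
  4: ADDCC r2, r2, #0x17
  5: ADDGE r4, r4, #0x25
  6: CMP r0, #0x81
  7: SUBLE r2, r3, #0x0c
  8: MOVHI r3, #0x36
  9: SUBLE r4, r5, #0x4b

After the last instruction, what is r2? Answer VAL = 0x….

VAL = 0xf3

[0] flags=1000 → (cmp)
[1] flags=1000 MI?T → r0=0x32
[2] flags=1000 LE?T → r0=0xe3
[3] flags=0010 → (cmp)
[4] flags=0010 CC?F → skip
[5] flags=0010 GE?T → r4=0x56
[6] flags=0010 → (cmp)
[7] flags=0010 LE?F → skip
[8] flags=0010 HI?T → r3=0x36
[9] flags=0010 LE?F → skip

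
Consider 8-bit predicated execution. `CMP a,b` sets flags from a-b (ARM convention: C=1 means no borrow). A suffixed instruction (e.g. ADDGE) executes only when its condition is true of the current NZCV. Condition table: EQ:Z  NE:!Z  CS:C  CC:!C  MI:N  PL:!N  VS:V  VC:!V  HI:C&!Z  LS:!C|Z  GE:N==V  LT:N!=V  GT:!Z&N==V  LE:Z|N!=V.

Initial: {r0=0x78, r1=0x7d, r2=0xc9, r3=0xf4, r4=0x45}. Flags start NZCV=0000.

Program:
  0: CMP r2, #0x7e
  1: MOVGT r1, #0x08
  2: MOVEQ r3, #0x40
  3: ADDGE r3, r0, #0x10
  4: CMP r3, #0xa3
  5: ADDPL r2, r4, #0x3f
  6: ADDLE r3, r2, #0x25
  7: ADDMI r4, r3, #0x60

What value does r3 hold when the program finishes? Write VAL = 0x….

VAL = 0xf4

0: ✓ CMP  NZCV=0011
1: · MOVGT
2: · MOVEQ
3: · ADDGE
4: ✓ CMP  NZCV=0010
5: ✓ ADDPL  r2←0x84
6: · ADDLE
7: · ADDMI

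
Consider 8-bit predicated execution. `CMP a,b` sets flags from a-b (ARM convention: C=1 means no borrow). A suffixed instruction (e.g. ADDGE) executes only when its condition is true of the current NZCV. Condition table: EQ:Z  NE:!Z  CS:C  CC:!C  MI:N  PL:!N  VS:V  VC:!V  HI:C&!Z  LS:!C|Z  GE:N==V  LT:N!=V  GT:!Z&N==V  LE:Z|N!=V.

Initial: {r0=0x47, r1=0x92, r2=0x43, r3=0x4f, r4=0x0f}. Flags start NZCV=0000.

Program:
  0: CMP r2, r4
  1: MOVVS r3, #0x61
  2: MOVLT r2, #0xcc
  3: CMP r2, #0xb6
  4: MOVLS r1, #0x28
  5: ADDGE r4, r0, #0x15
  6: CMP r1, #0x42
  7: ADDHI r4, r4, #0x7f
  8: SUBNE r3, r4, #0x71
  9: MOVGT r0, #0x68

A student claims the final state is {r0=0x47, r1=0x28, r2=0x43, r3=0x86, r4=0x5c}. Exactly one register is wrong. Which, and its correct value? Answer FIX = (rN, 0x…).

FIX = (r3, 0xeb)

[0] flags=0010 → (cmp)
[1] flags=0010 VS?F → skip
[2] flags=0010 LT?F → skip
[3] flags=1001 → (cmp)
[4] flags=1001 LS?T → r1=0x28
[5] flags=1001 GE?T → r4=0x5c
[6] flags=1000 → (cmp)
[7] flags=1000 HI?F → skip
[8] flags=1000 NE?T → r3=0xeb
[9] flags=1000 GT?F → skip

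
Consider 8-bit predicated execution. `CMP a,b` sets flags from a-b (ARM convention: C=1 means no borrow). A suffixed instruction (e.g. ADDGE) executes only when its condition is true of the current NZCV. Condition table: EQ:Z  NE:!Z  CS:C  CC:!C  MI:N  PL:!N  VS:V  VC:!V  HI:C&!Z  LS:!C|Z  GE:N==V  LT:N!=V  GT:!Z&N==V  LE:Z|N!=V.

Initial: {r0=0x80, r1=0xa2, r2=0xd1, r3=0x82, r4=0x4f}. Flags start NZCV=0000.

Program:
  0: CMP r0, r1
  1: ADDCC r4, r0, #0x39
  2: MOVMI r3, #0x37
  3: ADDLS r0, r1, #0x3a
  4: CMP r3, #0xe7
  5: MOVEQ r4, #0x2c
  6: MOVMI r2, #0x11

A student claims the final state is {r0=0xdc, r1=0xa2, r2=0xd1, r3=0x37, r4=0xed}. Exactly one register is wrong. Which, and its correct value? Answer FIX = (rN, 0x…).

FIX = (r4, 0xb9)

[0] flags=1000 → (cmp)
[1] flags=1000 CC?T → r4=0xb9
[2] flags=1000 MI?T → r3=0x37
[3] flags=1000 LS?T → r0=0xdc
[4] flags=0000 → (cmp)
[5] flags=0000 EQ?F → skip
[6] flags=0000 MI?F → skip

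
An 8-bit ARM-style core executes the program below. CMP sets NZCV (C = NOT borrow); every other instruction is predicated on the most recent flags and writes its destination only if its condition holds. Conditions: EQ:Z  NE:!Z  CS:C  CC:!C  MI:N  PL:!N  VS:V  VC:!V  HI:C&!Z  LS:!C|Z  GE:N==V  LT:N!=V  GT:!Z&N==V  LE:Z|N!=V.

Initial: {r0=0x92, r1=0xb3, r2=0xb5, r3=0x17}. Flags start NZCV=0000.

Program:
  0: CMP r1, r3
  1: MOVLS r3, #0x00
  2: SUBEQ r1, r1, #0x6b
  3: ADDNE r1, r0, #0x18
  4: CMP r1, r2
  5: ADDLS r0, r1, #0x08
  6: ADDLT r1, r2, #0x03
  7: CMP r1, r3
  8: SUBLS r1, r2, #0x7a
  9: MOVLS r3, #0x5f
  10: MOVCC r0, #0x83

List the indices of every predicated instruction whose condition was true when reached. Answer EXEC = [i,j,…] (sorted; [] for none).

0: ✓ CMP  NZCV=1010
1: · MOVLS
2: · SUBEQ
3: ✓ ADDNE  r1←0xaa
4: ✓ CMP  NZCV=1000
5: ✓ ADDLS  r0←0xb2
6: ✓ ADDLT  r1←0xb8
7: ✓ CMP  NZCV=1010
8: · SUBLS
9: · MOVLS
10: · MOVCC

EXEC = [3,5,6]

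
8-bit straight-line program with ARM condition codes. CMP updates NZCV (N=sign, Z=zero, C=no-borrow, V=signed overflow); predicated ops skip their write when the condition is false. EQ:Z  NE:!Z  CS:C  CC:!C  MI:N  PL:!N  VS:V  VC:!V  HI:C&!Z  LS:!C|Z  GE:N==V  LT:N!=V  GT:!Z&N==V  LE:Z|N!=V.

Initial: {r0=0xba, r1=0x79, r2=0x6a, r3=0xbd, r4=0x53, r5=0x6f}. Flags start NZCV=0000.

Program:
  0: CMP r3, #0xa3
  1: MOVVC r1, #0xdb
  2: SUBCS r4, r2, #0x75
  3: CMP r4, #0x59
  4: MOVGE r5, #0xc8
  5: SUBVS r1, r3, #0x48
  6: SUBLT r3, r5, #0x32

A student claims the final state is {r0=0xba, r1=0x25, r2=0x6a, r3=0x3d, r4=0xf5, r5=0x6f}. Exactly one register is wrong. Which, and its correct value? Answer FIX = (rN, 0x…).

0: ✓ CMP  NZCV=0010
1: ✓ MOVVC  r1←0xdb
2: ✓ SUBCS  r4←0xf5
3: ✓ CMP  NZCV=1010
4: · MOVGE
5: · SUBVS
6: ✓ SUBLT  r3←0x3d

FIX = (r1, 0xdb)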